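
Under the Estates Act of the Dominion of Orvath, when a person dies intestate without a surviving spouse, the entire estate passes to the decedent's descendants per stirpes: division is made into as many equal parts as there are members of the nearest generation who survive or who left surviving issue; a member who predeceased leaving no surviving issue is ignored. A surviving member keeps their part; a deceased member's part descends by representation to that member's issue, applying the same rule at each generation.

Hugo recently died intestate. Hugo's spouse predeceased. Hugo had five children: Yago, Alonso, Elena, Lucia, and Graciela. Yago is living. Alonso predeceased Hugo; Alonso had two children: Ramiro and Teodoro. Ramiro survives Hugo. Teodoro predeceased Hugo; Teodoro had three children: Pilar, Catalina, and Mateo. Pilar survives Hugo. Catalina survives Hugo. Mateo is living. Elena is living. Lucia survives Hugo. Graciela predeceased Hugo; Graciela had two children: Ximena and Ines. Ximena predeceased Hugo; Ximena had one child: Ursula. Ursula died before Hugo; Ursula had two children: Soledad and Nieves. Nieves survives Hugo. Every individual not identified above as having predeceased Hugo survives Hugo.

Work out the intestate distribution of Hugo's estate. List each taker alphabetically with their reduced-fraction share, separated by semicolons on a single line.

Catalina 1/30; Elena 1/5; Ines 1/10; Lucia 1/5; Mateo 1/30; Nieves 1/20; Pilar 1/30; Ramiro 1/10; Soledad 1/20; Yago 1/5

There is no surviving spouse, so the entire estate passes to Hugo's descendants per stirpes.
The estate is divided into 5 equal shares of 1/5 among Yago, Alonso, Elena, Lucia, Graciela.
Yago is living and takes 1/5.
Alonso predeceased; the 1/5 allotted to Alonso's branch passes to Alonso's issue by representation.
The 1/5 is divided into 2 equal shares of 1/10 among Ramiro, Teodoro.
Ramiro is living and takes 1/10.
Teodoro predeceased; the 1/10 allotted to Teodoro's branch passes to Teodoro's issue by representation.
The 1/10 is divided into 3 equal shares of 1/30 among Pilar, Catalina, Mateo.
Pilar is living and takes 1/30.
Catalina is living and takes 1/30.
Mateo is living and takes 1/30.
Elena is living and takes 1/5.
Lucia is living and takes 1/5.
Graciela predeceased; the 1/5 allotted to Graciela's branch passes to Graciela's issue by representation.
The 1/5 is divided into 2 equal shares of 1/10 among Ximena, Ines.
Ximena predeceased; the 1/10 allotted to Ximena's branch passes to Ximena's issue by representation.
Ursula's line is the sole branch at this level, so the full 1/10 passes to Ursula's issue by representation.
The 1/10 is divided into 2 equal shares of 1/20 among Soledad, Nieves.
Soledad is living and takes 1/20.
Nieves is living and takes 1/20.
Ines is living and takes 1/10.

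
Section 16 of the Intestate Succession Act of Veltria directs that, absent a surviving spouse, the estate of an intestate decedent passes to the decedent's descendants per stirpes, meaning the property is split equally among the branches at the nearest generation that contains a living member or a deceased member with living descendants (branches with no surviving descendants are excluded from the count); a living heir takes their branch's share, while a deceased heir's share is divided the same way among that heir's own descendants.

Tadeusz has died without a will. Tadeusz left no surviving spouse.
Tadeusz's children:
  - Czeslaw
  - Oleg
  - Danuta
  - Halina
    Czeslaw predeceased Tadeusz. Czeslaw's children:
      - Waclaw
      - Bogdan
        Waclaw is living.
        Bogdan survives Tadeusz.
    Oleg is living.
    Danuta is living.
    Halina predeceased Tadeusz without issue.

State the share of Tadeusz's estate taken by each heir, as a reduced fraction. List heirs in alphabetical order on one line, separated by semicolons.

Bogdan 1/6; Danuta 1/3; Oleg 1/3; Waclaw 1/6

There is no surviving spouse, so the entire estate passes to Tadeusz's descendants per stirpes.
Halina left no surviving issue, so that branch lapses and is disregarded.
The estate is divided into 3 equal shares of 1/3 among Czeslaw, Oleg, Danuta.
Czeslaw predeceased; the 1/3 allotted to Czeslaw's branch passes to Czeslaw's issue by representation.
The 1/3 is divided into 2 equal shares of 1/6 among Waclaw, Bogdan.
Waclaw is living and takes 1/6.
Bogdan is living and takes 1/6.
Oleg is living and takes 1/3.
Danuta is living and takes 1/3.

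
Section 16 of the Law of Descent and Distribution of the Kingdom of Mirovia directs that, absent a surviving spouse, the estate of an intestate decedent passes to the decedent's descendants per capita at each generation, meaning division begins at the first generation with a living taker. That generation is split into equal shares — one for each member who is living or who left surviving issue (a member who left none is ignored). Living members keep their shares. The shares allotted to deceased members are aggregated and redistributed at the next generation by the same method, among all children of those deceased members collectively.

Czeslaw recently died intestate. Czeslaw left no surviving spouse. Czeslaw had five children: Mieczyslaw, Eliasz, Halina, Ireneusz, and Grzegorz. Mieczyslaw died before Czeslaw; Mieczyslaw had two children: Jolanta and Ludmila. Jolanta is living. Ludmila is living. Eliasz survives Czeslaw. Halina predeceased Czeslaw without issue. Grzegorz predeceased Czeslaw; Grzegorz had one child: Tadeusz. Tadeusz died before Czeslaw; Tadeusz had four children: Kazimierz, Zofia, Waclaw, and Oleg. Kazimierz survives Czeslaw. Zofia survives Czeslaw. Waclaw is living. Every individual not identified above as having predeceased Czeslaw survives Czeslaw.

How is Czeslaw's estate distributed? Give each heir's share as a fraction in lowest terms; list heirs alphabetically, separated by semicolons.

Eliasz 1/4; Ireneusz 1/4; Jolanta 1/6; Kazimierz 1/24; Ludmila 1/6; Oleg 1/24; Waclaw 1/24; Zofia 1/24

There is no surviving spouse, so the entire estate passes to Czeslaw's descendants per capita at each generation.
At generation 1 (Mieczyslaw, Eliasz, Ireneusz, Grzegorz) there are 4 shares of (1)/4 = 1/4 each.
Living: Eliasz and Ireneusz — each takes 1/4.
Deceased: Mieczyslaw and Grzegorz. Their combined 1/2 is pooled and carried to generation 2.
At generation 2 (Jolanta, Ludmila, Tadeusz) there are 3 shares of (1/2)/3 = 1/6 each.
Living: Jolanta and Ludmila — each takes 1/6.
Deceased: Tadeusz. That 1/6 share is carried to generation 3.
At generation 3 (Kazimierz, Zofia, Waclaw, Oleg) there are 4 shares of (1/6)/4 = 1/24 each.
Living: Kazimierz, Zofia, Waclaw, and Oleg — each takes 1/24.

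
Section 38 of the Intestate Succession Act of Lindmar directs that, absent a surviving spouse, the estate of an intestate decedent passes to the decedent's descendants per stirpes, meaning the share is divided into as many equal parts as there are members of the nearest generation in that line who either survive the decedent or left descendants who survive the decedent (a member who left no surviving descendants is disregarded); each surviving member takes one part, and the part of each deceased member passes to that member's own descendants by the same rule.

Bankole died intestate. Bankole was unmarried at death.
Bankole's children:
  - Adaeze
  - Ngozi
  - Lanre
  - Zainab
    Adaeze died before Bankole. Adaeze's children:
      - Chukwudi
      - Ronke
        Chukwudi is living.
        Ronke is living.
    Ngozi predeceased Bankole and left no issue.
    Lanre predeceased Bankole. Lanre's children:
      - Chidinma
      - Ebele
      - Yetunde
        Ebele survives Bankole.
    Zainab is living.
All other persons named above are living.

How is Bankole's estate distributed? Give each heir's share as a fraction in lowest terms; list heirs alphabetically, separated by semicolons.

There is no surviving spouse, so the entire estate passes to Bankole's descendants per stirpes.
Ngozi left no surviving issue, so that branch lapses and is disregarded.
The estate is divided into 3 equal shares of 1/3 among Adaeze, Lanre, Zainab.
Adaeze predeceased; the 1/3 allotted to Adaeze's branch passes to Adaeze's issue by representation.
The 1/3 is divided into 2 equal shares of 1/6 among Chukwudi, Ronke.
Chukwudi is living and takes 1/6.
Ronke is living and takes 1/6.
Lanre predeceased; the 1/3 allotted to Lanre's branch passes to Lanre's issue by representation.
The 1/3 is divided into 3 equal shares of 1/9 among Chidinma, Ebele, Yetunde.
Chidinma is living and takes 1/9.
Ebele is living and takes 1/9.
Yetunde is living and takes 1/9.
Zainab is living and takes 1/3.

Chidinma 1/9; Chukwudi 1/6; Ebele 1/9; Ronke 1/6; Yetunde 1/9; Zainab 1/3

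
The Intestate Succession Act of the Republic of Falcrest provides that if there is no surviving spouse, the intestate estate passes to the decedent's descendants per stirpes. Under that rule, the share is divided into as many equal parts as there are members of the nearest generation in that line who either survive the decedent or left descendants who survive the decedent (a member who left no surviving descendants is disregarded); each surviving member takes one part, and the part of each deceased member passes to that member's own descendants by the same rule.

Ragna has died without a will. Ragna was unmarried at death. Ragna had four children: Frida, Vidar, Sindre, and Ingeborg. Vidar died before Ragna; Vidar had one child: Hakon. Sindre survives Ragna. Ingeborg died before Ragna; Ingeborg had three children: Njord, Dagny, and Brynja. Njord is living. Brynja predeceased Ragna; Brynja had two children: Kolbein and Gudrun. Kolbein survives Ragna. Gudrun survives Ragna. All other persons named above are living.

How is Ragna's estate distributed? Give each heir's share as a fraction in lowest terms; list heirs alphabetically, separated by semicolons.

Dagny 1/12; Frida 1/4; Gudrun 1/24; Hakon 1/4; Kolbein 1/24; Njord 1/12; Sindre 1/4

There is no surviving spouse, so the entire estate passes to Ragna's descendants per stirpes.
The estate is divided into 4 equal shares of 1/4 among Frida, Vidar, Sindre, Ingeborg.
Frida is living and takes 1/4.
Vidar predeceased; the 1/4 allotted to Vidar's branch passes to Vidar's issue by representation.
Hakon is the sole taker at this level and receives the full 1/4.
Sindre is living and takes 1/4.
Ingeborg predeceased; the 1/4 allotted to Ingeborg's branch passes to Ingeborg's issue by representation.
The 1/4 is divided into 3 equal shares of 1/12 among Njord, Dagny, Brynja.
Njord is living and takes 1/12.
Dagny is living and takes 1/12.
Brynja predeceased; the 1/12 allotted to Brynja's branch passes to Brynja's issue by representation.
The 1/12 is divided into 2 equal shares of 1/24 among Kolbein, Gudrun.
Kolbein is living and takes 1/24.
Gudrun is living and takes 1/24.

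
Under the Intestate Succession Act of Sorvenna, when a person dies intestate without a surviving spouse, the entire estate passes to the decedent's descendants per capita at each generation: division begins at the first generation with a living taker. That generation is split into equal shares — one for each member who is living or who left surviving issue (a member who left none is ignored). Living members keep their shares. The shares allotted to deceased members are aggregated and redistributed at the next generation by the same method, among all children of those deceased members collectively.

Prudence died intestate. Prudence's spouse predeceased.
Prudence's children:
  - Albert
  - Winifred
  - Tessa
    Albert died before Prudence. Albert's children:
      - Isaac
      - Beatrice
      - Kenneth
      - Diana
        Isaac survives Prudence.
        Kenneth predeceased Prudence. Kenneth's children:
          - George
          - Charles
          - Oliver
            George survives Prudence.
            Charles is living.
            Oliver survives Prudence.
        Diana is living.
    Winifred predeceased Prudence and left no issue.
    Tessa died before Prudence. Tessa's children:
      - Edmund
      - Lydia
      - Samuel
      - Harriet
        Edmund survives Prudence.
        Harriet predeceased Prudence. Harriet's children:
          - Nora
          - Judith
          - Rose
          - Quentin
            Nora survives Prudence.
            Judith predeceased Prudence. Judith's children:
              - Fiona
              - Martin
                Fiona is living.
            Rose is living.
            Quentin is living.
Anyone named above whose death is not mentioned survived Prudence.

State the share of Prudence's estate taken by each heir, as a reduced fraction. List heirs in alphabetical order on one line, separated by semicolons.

There is no surviving spouse, so the entire estate passes to Prudence's descendants per capita at each generation.
No one at generation 1 (Albert, Tessa) is living; moving to the next generation.
At generation 2 (Isaac, Beatrice, Kenneth, Diana, Edmund, Lydia, Samuel, Harriet) there are 8 shares of (1)/8 = 1/8 each.
Living: Isaac, Beatrice, Diana, Edmund, Lydia, and Samuel — each takes 1/8.
Deceased: Kenneth and Harriet. Their combined 1/4 is pooled and carried to generation 3.
At generation 3 (George, Charles, Oliver, Nora, Judith, Rose, Quentin) there are 7 shares of (1/4)/7 = 1/28 each.
Living: George, Charles, Oliver, Nora, Rose, and Quentin — each takes 1/28.
Deceased: Judith. That 1/28 share is carried to generation 4.
At generation 4 (Fiona, Martin) there are 2 shares of (1/28)/2 = 1/56 each.
Living: Fiona and Martin — each takes 1/56.

Beatrice 1/8; Charles 1/28; Diana 1/8; Edmund 1/8; Fiona 1/56; George 1/28; Isaac 1/8; Lydia 1/8; Martin 1/56; Nora 1/28; Oliver 1/28; Quentin 1/28; Rose 1/28; Samuel 1/8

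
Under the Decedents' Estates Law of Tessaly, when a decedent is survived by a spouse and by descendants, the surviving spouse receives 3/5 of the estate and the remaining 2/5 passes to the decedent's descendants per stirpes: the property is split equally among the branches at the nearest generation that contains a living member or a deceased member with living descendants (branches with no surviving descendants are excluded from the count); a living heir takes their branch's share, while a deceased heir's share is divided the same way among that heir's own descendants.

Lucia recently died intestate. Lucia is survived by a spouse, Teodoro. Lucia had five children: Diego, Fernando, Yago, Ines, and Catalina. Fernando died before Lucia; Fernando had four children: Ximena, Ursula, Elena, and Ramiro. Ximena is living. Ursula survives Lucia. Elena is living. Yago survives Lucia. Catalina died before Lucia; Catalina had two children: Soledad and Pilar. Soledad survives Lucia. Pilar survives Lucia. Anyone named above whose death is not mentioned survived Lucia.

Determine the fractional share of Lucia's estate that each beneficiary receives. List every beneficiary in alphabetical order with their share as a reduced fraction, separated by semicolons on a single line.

Teodoro, as surviving spouse, takes 3/5.
The remaining 2/5 passes to Lucia's descendants per stirpes.
The 2/5 is divided into 5 equal shares of 2/25 among Diego, Fernando, Yago, Ines, Catalina.
Diego is living and takes 2/25.
Fernando predeceased; the 2/25 allotted to Fernando's branch passes to Fernando's issue by representation.
The 2/25 is divided into 4 equal shares of 1/50 among Ximena, Ursula, Elena, Ramiro.
Ximena is living and takes 1/50.
Ursula is living and takes 1/50.
Elena is living and takes 1/50.
Ramiro is living and takes 1/50.
Yago is living and takes 2/25.
Ines is living and takes 2/25.
Catalina predeceased; the 2/25 allotted to Catalina's branch passes to Catalina's issue by representation.
The 2/25 is divided into 2 equal shares of 1/25 among Soledad, Pilar.
Soledad is living and takes 1/25.
Pilar is living and takes 1/25.

Diego 2/25; Elena 1/50; Ines 2/25; Pilar 1/25; Ramiro 1/50; Soledad 1/25; Teodoro 3/5; Ursula 1/50; Ximena 1/50; Yago 2/25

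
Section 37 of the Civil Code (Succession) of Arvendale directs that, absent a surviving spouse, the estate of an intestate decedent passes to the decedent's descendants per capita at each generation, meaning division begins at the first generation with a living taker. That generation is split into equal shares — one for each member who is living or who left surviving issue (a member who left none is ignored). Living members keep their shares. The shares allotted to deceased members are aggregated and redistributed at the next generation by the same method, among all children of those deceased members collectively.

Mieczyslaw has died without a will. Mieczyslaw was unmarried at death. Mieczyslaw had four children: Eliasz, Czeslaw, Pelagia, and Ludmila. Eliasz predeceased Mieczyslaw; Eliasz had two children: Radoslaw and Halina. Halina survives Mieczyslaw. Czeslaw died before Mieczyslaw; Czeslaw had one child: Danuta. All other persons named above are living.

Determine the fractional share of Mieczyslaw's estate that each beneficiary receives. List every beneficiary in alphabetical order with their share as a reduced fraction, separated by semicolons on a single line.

Danuta 1/6; Halina 1/6; Ludmila 1/4; Pelagia 1/4; Radoslaw 1/6

There is no surviving spouse, so the entire estate passes to Mieczyslaw's descendants per capita at each generation.
At generation 1 (Eliasz, Czeslaw, Pelagia, Ludmila) there are 4 shares of (1)/4 = 1/4 each.
Living: Pelagia and Ludmila — each takes 1/4.
Deceased: Eliasz and Czeslaw. Their combined 1/2 is pooled and carried to generation 2.
At generation 2 (Radoslaw, Halina, Danuta) there are 3 shares of (1/2)/3 = 1/6 each.
Living: Radoslaw, Halina, and Danuta — each takes 1/6.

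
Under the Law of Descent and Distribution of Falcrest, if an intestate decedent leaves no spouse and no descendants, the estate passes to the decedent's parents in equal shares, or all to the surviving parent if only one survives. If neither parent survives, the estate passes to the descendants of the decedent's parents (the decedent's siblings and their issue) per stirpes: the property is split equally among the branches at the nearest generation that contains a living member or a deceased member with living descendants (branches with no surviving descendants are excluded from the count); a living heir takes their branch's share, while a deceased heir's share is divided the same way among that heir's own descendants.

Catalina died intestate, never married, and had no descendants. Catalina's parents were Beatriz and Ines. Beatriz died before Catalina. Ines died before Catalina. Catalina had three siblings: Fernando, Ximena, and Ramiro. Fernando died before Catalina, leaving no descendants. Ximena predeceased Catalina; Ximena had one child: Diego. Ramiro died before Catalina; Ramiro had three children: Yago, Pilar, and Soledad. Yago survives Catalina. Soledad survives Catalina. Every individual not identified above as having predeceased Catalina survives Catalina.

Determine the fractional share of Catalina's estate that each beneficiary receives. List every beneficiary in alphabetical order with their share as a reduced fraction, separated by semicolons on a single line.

Neither parent survives and there are no descendants, so the estate passes to Catalina's siblings and their issue per stirpes.
Fernando left no surviving issue, so that branch lapses and is disregarded.
The estate is divided into 2 equal shares of 1/2 among Ximena, Ramiro.
Ximena predeceased; the 1/2 allotted to Ximena's branch passes to Ximena's issue by representation.
Diego is the sole taker at this level and receives the full 1/2.
Ramiro predeceased; the 1/2 allotted to Ramiro's branch passes to Ramiro's issue by representation.
The 1/2 is divided into 3 equal shares of 1/6 among Yago, Pilar, Soledad.
Yago is living and takes 1/6.
Pilar is living and takes 1/6.
Soledad is living and takes 1/6.

Diego 1/2; Pilar 1/6; Soledad 1/6; Yago 1/6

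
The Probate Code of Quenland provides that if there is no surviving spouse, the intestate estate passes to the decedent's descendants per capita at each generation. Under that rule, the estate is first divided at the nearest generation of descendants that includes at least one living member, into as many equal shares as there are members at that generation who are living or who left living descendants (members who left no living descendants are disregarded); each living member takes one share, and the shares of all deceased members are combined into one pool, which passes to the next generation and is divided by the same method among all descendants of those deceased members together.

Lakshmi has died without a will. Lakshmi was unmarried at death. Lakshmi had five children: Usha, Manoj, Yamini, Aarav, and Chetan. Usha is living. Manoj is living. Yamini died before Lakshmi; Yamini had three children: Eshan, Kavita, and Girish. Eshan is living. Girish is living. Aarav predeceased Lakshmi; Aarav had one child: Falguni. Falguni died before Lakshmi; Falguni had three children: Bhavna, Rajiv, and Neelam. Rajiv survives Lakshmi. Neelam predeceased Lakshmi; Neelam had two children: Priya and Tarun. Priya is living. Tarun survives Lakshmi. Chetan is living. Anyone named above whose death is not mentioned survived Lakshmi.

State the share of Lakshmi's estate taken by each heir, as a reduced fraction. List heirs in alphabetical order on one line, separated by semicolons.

Bhavna 1/30; Chetan 1/5; Eshan 1/10; Girish 1/10; Kavita 1/10; Manoj 1/5; Priya 1/60; Rajiv 1/30; Tarun 1/60; Usha 1/5

There is no surviving spouse, so the entire estate passes to Lakshmi's descendants per capita at each generation.
At generation 1 (Usha, Manoj, Yamini, Aarav, Chetan) there are 5 shares of (1)/5 = 1/5 each.
Living: Usha, Manoj, and Chetan — each takes 1/5.
Deceased: Yamini and Aarav. Their combined 2/5 is pooled and carried to generation 2.
At generation 2 (Eshan, Kavita, Girish, Falguni) there are 4 shares of (2/5)/4 = 1/10 each.
Living: Eshan, Kavita, and Girish — each takes 1/10.
Deceased: Falguni. That 1/10 share is carried to generation 3.
At generation 3 (Bhavna, Rajiv, Neelam) there are 3 shares of (1/10)/3 = 1/30 each.
Living: Bhavna and Rajiv — each takes 1/30.
Deceased: Neelam. That 1/30 share is carried to generation 4.
At generation 4 (Priya, Tarun) there are 2 shares of (1/30)/2 = 1/60 each.
Living: Priya and Tarun — each takes 1/60.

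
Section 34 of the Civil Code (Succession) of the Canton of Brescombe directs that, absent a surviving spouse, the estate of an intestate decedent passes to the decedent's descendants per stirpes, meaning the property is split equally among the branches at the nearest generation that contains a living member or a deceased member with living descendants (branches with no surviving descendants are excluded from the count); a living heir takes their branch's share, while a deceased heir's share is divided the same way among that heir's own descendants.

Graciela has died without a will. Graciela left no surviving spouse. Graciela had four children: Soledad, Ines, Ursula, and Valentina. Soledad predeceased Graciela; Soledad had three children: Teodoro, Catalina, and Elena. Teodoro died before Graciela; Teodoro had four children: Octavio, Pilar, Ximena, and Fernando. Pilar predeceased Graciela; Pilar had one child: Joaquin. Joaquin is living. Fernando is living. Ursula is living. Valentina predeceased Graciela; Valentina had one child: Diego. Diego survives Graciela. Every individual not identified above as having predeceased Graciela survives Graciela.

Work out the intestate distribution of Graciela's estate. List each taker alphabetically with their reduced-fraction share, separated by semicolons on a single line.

Catalina 1/12; Diego 1/4; Elena 1/12; Fernando 1/48; Ines 1/4; Joaquin 1/48; Octavio 1/48; Ursula 1/4; Ximena 1/48

There is no surviving spouse, so the entire estate passes to Graciela's descendants per stirpes.
The estate is divided into 4 equal shares of 1/4 among Soledad, Ines, Ursula, Valentina.
Soledad predeceased; the 1/4 allotted to Soledad's branch passes to Soledad's issue by representation.
The 1/4 is divided into 3 equal shares of 1/12 among Teodoro, Catalina, Elena.
Teodoro predeceased; the 1/12 allotted to Teodoro's branch passes to Teodoro's issue by representation.
The 1/12 is divided into 4 equal shares of 1/48 among Octavio, Pilar, Ximena, Fernando.
Octavio is living and takes 1/48.
Pilar predeceased; the 1/48 allotted to Pilar's branch passes to Pilar's issue by representation.
Joaquin is the sole taker at this level and receives the full 1/48.
Ximena is living and takes 1/48.
Fernando is living and takes 1/48.
Catalina is living and takes 1/12.
Elena is living and takes 1/12.
Ines is living and takes 1/4.
Ursula is living and takes 1/4.
Valentina predeceased; the 1/4 allotted to Valentina's branch passes to Valentina's issue by representation.
Diego is the sole taker at this level and receives the full 1/4.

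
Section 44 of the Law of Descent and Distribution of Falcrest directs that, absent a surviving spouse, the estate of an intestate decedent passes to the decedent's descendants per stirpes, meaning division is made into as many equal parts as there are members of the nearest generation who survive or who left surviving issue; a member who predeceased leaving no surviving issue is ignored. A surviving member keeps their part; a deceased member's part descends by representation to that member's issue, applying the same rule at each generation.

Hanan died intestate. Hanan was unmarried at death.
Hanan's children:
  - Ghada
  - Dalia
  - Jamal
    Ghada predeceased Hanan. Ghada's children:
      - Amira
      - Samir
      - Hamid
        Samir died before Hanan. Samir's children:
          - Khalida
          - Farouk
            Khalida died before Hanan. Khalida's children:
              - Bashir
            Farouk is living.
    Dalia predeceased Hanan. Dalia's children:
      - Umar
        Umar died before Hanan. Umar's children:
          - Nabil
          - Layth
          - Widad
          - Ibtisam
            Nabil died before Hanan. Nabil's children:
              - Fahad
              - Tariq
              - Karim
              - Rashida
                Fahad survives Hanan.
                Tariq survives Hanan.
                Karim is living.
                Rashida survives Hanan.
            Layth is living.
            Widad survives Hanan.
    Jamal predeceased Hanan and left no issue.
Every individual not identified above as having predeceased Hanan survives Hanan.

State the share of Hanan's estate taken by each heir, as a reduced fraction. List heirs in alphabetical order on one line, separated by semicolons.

Amira 1/6; Bashir 1/12; Fahad 1/32; Farouk 1/12; Hamid 1/6; Ibtisam 1/8; Karim 1/32; Layth 1/8; Rashida 1/32; Tariq 1/32; Widad 1/8

There is no surviving spouse, so the entire estate passes to Hanan's descendants per stirpes.
Jamal left no surviving issue, so that branch lapses and is disregarded.
The estate is divided into 2 equal shares of 1/2 among Ghada, Dalia.
Ghada predeceased; the 1/2 allotted to Ghada's branch passes to Ghada's issue by representation.
The 1/2 is divided into 3 equal shares of 1/6 among Amira, Samir, Hamid.
Amira is living and takes 1/6.
Samir predeceased; the 1/6 allotted to Samir's branch passes to Samir's issue by representation.
The 1/6 is divided into 2 equal shares of 1/12 among Khalida, Farouk.
Khalida predeceased; the 1/12 allotted to Khalida's branch passes to Khalida's issue by representation.
Bashir is the sole taker at this level and receives the full 1/12.
Farouk is living and takes 1/12.
Hamid is living and takes 1/6.
Dalia predeceased; the 1/2 allotted to Dalia's branch passes to Dalia's issue by representation.
Umar's line is the sole branch at this level, so the full 1/2 passes to Umar's issue by representation.
The 1/2 is divided into 4 equal shares of 1/8 among Nabil, Layth, Widad, Ibtisam.
Nabil predeceased; the 1/8 allotted to Nabil's branch passes to Nabil's issue by representation.
The 1/8 is divided into 4 equal shares of 1/32 among Fahad, Tariq, Karim, Rashida.
Fahad is living and takes 1/32.
Tariq is living and takes 1/32.
Karim is living and takes 1/32.
Rashida is living and takes 1/32.
Layth is living and takes 1/8.
Widad is living and takes 1/8.
Ibtisam is living and takes 1/8.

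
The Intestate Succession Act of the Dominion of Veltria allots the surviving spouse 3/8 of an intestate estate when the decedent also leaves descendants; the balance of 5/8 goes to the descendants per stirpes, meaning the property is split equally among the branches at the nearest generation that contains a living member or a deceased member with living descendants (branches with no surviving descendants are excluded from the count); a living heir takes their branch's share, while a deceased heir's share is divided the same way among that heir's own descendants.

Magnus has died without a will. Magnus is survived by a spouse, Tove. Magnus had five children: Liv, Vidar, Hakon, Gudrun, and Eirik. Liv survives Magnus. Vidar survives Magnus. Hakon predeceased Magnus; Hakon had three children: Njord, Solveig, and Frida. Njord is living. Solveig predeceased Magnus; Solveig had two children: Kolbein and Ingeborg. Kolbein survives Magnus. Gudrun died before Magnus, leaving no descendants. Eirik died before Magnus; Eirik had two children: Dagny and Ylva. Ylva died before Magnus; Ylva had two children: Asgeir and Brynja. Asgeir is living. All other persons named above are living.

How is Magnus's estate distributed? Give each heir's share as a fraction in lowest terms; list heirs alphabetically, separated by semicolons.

Tove, as surviving spouse, takes 3/8.
The remaining 5/8 passes to Magnus's descendants per stirpes.
Gudrun left no surviving issue, so that branch lapses and is disregarded.
The 5/8 is divided into 4 equal shares of 5/32 among Liv, Vidar, Hakon, Eirik.
Liv is living and takes 5/32.
Vidar is living and takes 5/32.
Hakon predeceased; the 5/32 allotted to Hakon's branch passes to Hakon's issue by representation.
The 5/32 is divided into 3 equal shares of 5/96 among Njord, Solveig, Frida.
Njord is living and takes 5/96.
Solveig predeceased; the 5/96 allotted to Solveig's branch passes to Solveig's issue by representation.
The 5/96 is divided into 2 equal shares of 5/192 among Kolbein, Ingeborg.
Kolbein is living and takes 5/192.
Ingeborg is living and takes 5/192.
Frida is living and takes 5/96.
Eirik predeceased; the 5/32 allotted to Eirik's branch passes to Eirik's issue by representation.
The 5/32 is divided into 2 equal shares of 5/64 among Dagny, Ylva.
Dagny is living and takes 5/64.
Ylva predeceased; the 5/64 allotted to Ylva's branch passes to Ylva's issue by representation.
The 5/64 is divided into 2 equal shares of 5/128 among Asgeir, Brynja.
Asgeir is living and takes 5/128.
Brynja is living and takes 5/128.

Asgeir 5/128; Brynja 5/128; Dagny 5/64; Frida 5/96; Ingeborg 5/192; Kolbein 5/192; Liv 5/32; Njord 5/96; Tove 3/8; Vidar 5/32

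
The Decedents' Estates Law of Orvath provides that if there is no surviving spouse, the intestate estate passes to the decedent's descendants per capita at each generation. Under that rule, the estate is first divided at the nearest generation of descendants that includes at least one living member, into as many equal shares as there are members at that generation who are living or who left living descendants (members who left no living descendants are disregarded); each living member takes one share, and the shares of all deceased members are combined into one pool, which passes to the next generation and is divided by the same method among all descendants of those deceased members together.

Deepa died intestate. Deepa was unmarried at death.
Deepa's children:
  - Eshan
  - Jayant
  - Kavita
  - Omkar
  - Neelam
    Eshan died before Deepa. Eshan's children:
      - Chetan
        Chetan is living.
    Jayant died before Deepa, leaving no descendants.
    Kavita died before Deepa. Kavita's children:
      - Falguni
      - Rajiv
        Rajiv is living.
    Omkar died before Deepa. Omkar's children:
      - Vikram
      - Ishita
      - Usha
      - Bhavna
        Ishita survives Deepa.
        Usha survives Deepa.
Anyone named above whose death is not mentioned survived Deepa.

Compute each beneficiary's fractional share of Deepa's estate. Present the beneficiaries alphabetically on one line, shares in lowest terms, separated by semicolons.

Bhavna 3/28; Chetan 3/28; Falguni 3/28; Ishita 3/28; Neelam 1/4; Rajiv 3/28; Usha 3/28; Vikram 3/28

There is no surviving spouse, so the entire estate passes to Deepa's descendants per capita at each generation.
At generation 1 (Eshan, Kavita, Omkar, Neelam) there are 4 shares of (1)/4 = 1/4 each.
Living: Neelam — each takes 1/4.
Deceased: Eshan, Kavita, and Omkar. Their combined 3/4 is pooled and carried to generation 2.
At generation 2 (Chetan, Falguni, Rajiv, Vikram, Ishita, Usha, Bhavna) there are 7 shares of (3/4)/7 = 3/28 each.
Living: Chetan, Falguni, Rajiv, Vikram, Ishita, Usha, and Bhavna — each takes 3/28.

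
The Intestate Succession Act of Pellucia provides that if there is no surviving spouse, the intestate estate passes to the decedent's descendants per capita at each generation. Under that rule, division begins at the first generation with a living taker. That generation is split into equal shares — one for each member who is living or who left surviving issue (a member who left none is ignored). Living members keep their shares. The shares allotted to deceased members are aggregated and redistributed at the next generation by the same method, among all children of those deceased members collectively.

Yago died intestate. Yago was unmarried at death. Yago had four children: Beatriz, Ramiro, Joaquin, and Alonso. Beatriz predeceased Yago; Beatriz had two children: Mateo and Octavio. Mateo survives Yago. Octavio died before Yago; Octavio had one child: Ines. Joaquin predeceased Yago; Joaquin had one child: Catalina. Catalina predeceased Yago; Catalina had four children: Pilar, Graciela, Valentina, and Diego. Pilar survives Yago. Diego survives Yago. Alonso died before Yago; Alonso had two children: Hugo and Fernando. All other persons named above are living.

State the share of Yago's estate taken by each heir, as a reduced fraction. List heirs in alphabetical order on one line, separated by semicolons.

There is no surviving spouse, so the entire estate passes to Yago's descendants per capita at each generation.
At generation 1 (Beatriz, Ramiro, Joaquin, Alonso) there are 4 shares of (1)/4 = 1/4 each.
Living: Ramiro — each takes 1/4.
Deceased: Beatriz, Joaquin, and Alonso. Their combined 3/4 is pooled and carried to generation 2.
At generation 2 (Mateo, Octavio, Catalina, Hugo, Fernando) there are 5 shares of (3/4)/5 = 3/20 each.
Living: Mateo, Hugo, and Fernando — each takes 3/20.
Deceased: Octavio and Catalina. Their combined 3/10 is pooled and carried to generation 3.
At generation 3 (Ines, Pilar, Graciela, Valentina, Diego) there are 5 shares of (3/10)/5 = 3/50 each.
Living: Ines, Pilar, Graciela, Valentina, and Diego — each takes 3/50.

Diego 3/50; Fernando 3/20; Graciela 3/50; Hugo 3/20; Ines 3/50; Mateo 3/20; Pilar 3/50; Ramiro 1/4; Valentina 3/50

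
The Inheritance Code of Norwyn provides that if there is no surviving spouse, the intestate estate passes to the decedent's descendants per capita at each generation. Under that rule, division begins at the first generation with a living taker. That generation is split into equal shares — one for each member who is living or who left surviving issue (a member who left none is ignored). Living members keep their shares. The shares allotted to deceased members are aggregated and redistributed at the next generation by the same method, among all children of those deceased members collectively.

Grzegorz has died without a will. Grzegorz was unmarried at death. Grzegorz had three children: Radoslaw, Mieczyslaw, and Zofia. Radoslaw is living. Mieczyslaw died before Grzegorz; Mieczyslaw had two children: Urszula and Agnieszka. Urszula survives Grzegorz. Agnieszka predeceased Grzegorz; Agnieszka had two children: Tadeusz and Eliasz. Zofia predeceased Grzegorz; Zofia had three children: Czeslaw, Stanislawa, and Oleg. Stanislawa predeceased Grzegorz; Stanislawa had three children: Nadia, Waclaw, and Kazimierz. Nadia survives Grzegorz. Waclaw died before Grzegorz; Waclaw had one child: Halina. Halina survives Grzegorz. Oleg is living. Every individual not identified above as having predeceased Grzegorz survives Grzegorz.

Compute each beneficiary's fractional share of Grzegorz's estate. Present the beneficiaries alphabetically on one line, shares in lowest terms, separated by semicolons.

There is no surviving spouse, so the entire estate passes to Grzegorz's descendants per capita at each generation.
At generation 1 (Radoslaw, Mieczyslaw, Zofia) there are 3 shares of (1)/3 = 1/3 each.
Living: Radoslaw — each takes 1/3.
Deceased: Mieczyslaw and Zofia. Their combined 2/3 is pooled and carried to generation 2.
At generation 2 (Urszula, Agnieszka, Czeslaw, Stanislawa, Oleg) there are 5 shares of (2/3)/5 = 2/15 each.
Living: Urszula, Czeslaw, and Oleg — each takes 2/15.
Deceased: Agnieszka and Stanislawa. Their combined 4/15 is pooled and carried to generation 3.
At generation 3 (Tadeusz, Eliasz, Nadia, Waclaw, Kazimierz) there are 5 shares of (4/15)/5 = 4/75 each.
Living: Tadeusz, Eliasz, Nadia, and Kazimierz — each takes 4/75.
Deceased: Waclaw. That 4/75 share is carried to generation 4.
At generation 4 (Halina) there are 1 shares of (4/75)/1 = 4/75 each.
Living: Halina — each takes 4/75.

Czeslaw 2/15; Eliasz 4/75; Halina 4/75; Kazimierz 4/75; Nadia 4/75; Oleg 2/15; Radoslaw 1/3; Tadeusz 4/75; Urszula 2/15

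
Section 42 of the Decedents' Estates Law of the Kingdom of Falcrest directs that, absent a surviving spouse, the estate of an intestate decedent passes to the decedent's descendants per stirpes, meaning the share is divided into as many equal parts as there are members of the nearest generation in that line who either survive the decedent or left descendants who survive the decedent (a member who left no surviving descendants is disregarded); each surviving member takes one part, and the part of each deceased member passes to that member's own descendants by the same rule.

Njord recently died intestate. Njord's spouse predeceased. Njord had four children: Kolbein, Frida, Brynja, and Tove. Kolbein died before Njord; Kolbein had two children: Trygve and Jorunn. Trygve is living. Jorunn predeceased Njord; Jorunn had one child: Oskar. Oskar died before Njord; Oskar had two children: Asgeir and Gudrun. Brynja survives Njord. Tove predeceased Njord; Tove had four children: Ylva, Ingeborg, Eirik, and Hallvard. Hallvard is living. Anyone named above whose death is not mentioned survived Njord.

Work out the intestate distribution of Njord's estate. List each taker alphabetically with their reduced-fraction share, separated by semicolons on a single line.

There is no surviving spouse, so the entire estate passes to Njord's descendants per stirpes.
The estate is divided into 4 equal shares of 1/4 among Kolbein, Frida, Brynja, Tove.
Kolbein predeceased; the 1/4 allotted to Kolbein's branch passes to Kolbein's issue by representation.
The 1/4 is divided into 2 equal shares of 1/8 among Trygve, Jorunn.
Trygve is living and takes 1/8.
Jorunn predeceased; the 1/8 allotted to Jorunn's branch passes to Jorunn's issue by representation.
Oskar's line is the sole branch at this level, so the full 1/8 passes to Oskar's issue by representation.
The 1/8 is divided into 2 equal shares of 1/16 among Asgeir, Gudrun.
Asgeir is living and takes 1/16.
Gudrun is living and takes 1/16.
Frida is living and takes 1/4.
Brynja is living and takes 1/4.
Tove predeceased; the 1/4 allotted to Tove's branch passes to Tove's issue by representation.
The 1/4 is divided into 4 equal shares of 1/16 among Ylva, Ingeborg, Eirik, Hallvard.
Ylva is living and takes 1/16.
Ingeborg is living and takes 1/16.
Eirik is living and takes 1/16.
Hallvard is living and takes 1/16.

Asgeir 1/16; Brynja 1/4; Eirik 1/16; Frida 1/4; Gudrun 1/16; Hallvard 1/16; Ingeborg 1/16; Trygve 1/8; Ylva 1/16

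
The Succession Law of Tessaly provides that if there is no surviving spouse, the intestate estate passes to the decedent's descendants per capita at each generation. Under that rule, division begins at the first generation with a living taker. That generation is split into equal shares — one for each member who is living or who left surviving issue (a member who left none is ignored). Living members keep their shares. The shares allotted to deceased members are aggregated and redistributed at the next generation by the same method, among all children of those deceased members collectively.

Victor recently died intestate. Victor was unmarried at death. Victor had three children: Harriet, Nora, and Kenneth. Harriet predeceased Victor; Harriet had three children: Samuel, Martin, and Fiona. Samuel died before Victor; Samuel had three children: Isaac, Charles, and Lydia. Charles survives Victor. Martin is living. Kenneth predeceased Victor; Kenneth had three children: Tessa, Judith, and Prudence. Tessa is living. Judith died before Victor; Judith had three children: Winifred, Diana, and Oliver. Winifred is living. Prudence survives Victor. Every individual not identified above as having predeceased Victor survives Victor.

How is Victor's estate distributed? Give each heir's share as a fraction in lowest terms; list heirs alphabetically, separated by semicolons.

Charles 1/27; Diana 1/27; Fiona 1/9; Isaac 1/27; Lydia 1/27; Martin 1/9; Nora 1/3; Oliver 1/27; Prudence 1/9; Tessa 1/9; Winifred 1/27

There is no surviving spouse, so the entire estate passes to Victor's descendants per capita at each generation.
At generation 1 (Harriet, Nora, Kenneth) there are 3 shares of (1)/3 = 1/3 each.
Living: Nora — each takes 1/3.
Deceased: Harriet and Kenneth. Their combined 2/3 is pooled and carried to generation 2.
At generation 2 (Samuel, Martin, Fiona, Tessa, Judith, Prudence) there are 6 shares of (2/3)/6 = 1/9 each.
Living: Martin, Fiona, Tessa, and Prudence — each takes 1/9.
Deceased: Samuel and Judith. Their combined 2/9 is pooled and carried to generation 3.
At generation 3 (Isaac, Charles, Lydia, Winifred, Diana, Oliver) there are 6 shares of (2/9)/6 = 1/27 each.
Living: Isaac, Charles, Lydia, Winifred, Diana, and Oliver — each takes 1/27.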